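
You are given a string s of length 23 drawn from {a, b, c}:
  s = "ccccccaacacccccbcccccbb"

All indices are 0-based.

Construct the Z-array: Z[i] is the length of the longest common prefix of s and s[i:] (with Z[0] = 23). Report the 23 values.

Z[0]=23
i=1: i≥r, start 0; Z[1]=5 scan→box=[1,6)
i=2: min(r-i=4, Z[1]=5)=4; Z[2]=4
i=3: min(r-i=3, Z[2]=4)=3; Z[3]=3
i=4: min(r-i=2, Z[3]=3)=2; Z[4]=2
i=5: min(r-i=1, Z[4]=2)=1; Z[5]=1
i=6: i≥r, start 0; Z[6]=0
i=7: i≥r, start 0; Z[7]=0
i=8: i≥r, start 0; Z[8]=1 scan→box=[8,9)
i=9: i≥r, start 0; Z[9]=0
i=10: i≥r, start 0; Z[10]=5 scan→box=[10,15)
i=11: min(r-i=4, Z[1]=5)=4; Z[11]=4
i=12: min(r-i=3, Z[2]=4)=3; Z[12]=3
i=13: min(r-i=2, Z[3]=3)=2; Z[13]=2
i=14: min(r-i=1, Z[4]=2)=1; Z[14]=1
i=15: i≥r, start 0; Z[15]=0
i=16: i≥r, start 0; Z[16]=5 scan→box=[16,21)
i=17: min(r-i=4, Z[1]=5)=4; Z[17]=4
i=18: min(r-i=3, Z[2]=4)=3; Z[18]=3
i=19: min(r-i=2, Z[3]=3)=2; Z[19]=2
i=20: min(r-i=1, Z[4]=2)=1; Z[20]=1
i=21: i≥r, start 0; Z[21]=0
i=22: i≥r, start 0; Z[22]=0

[23, 5, 4, 3, 2, 1, 0, 0, 1, 0, 5, 4, 3, 2, 1, 0, 5, 4, 3, 2, 1, 0, 0]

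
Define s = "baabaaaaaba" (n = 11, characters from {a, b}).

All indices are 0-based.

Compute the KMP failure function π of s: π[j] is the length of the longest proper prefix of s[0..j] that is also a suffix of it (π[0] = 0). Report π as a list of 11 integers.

π[0] = 0
j=1 s[j]='a': π[1]=0 (border '')
j=2 s[j]='a': π[2]=0 (border '')
j=3 s[j]='b': π[3]=1 (border 'b')
j=4 s[j]='a': π[4]=2 (border 'ba')
j=5 s[j]='a': π[5]=3 (border 'baa')
j=6 s[j]='a': k: 3→0; π[6]=0 (border '')
j=7 s[j]='a': π[7]=0 (border '')
j=8 s[j]='a': π[8]=0 (border '')
j=9 s[j]='b': π[9]=1 (border 'b')
j=10 s[j]='a': π[10]=2 (border 'ba')

[0, 0, 0, 1, 2, 3, 0, 0, 0, 1, 2]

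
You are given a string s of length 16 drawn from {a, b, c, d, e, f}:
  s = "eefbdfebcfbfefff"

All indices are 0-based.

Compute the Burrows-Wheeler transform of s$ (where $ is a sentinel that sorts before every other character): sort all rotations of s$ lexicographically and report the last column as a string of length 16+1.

rank  rotation           last
    0  $eefbdfebcfbfefff  f
    1  bcfbfefff$eefbdfe  e
    2  bdfebcfbfefff$eef  f
    3  bfefff$eefbdfebcf  f
    4  cfbfefff$eefbdfeb  b
    5  dfebcfbfefff$eefb  b
    6  ebcfbfefff$eefbdf  f
    7  eefbdfebcfbfefff$  $
    8  efbdfebcfbfefff$e  e
    9  efff$eefbdfebcfbf  f
   10  f$eefbdfebcfbfeff  f
   11  fbdfebcfbfefff$ee  e
   12  fbfefff$eefbdfebc  c
   13  febcfbfefff$eefbd  d
   14  fefff$eefbdfebcfb  b
   15  ff$eefbdfebcfbfef  f
   16  fff$eefbdfebcfbfe  e

feffbbf$effecdbfe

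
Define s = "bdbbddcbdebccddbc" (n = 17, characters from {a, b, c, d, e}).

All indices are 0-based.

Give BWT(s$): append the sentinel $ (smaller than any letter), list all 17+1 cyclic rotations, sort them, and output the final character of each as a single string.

cdde$bcbdbcbddcbbd

rank  rotation            last
    0  $bdbbddcbdebccddbc  c
    1  bbddcbdebccddbc$bd  d
    2  bc$bdbbddcbdebccdd  d
    3  bccddbc$bdbbddcbde  e
    4  bdbbddcbdebccddbc$  $
    5  bddcbdebccddbc$bdb  b
    6  bdebccddbc$bdbbddc  c
    7  c$bdbbddcbdebccddb  b
    8  cbdebccddbc$bdbbdd  d
    9  ccddbc$bdbbddcbdeb  b
   10  cddbc$bdbbddcbdebc  c
   11  dbbddcbdebccddbc$b  b
   12  dbc$bdbbddcbdebccd  d
   13  dcbdebccddbc$bdbbd  d
   14  ddbc$bdbbddcbdebcc  c
   15  ddcbdebccddbc$bdbb  b
   16  debccddbc$bdbbddcb  b
   17  ebccddbc$bdbbddcbd  d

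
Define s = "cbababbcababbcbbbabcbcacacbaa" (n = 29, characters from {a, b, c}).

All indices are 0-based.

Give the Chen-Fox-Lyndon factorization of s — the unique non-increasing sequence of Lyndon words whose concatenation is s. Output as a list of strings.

["c", "b", "ababbcababbcbbbabcbcacacb", "a", "a"]

emit factor 1: 'c' (i=0, period=1)
emit factor 2: 'b' (i=1, period=1)
emit factor 3: 'ababbcababbcbbbabcbcacacb' (i=2, period=25)
emit factor 4: 'a' (i=27, period=1)
emit factor 5: 'a' (i=28, period=1)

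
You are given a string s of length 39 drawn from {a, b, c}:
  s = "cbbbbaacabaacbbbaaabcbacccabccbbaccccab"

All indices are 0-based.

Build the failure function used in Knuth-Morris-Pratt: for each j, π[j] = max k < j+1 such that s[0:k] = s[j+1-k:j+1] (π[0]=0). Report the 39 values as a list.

π[0] = 0
j=1 s[j]='b': π[1]=0 (border '')
j=2 s[j]='b': π[2]=0 (border '')
j=3 s[j]='b': π[3]=0 (border '')
j=4 s[j]='b': π[4]=0 (border '')
j=5 s[j]='a': π[5]=0 (border '')
j=6 s[j]='a': π[6]=0 (border '')
j=7 s[j]='c': π[7]=1 (border 'c')
j=8 s[j]='a': k: 1→0; π[8]=0 (border '')
j=9 s[j]='b': π[9]=0 (border '')
j=10 s[j]='a': π[10]=0 (border '')
j=11 s[j]='a': π[11]=0 (border '')
j=12 s[j]='c': π[12]=1 (border 'c')
j=13 s[j]='b': π[13]=2 (border 'cb')
j=14 s[j]='b': π[14]=3 (border 'cbb')
j=15 s[j]='b': π[15]=4 (border 'cbbb')
j=16 s[j]='a': k: 4→0; π[16]=0 (border '')
j=17 s[j]='a': π[17]=0 (border '')
j=18 s[j]='a': π[18]=0 (border '')
j=19 s[j]='b': π[19]=0 (border '')
j=20 s[j]='c': π[20]=1 (border 'c')
j=21 s[j]='b': π[21]=2 (border 'cb')
j=22 s[j]='a': k: 2→0; π[22]=0 (border '')
j=23 s[j]='c': π[23]=1 (border 'c')
j=24 s[j]='c': k: 1→0; π[24]=1 (border 'c')
j=25 s[j]='c': k: 1→0; π[25]=1 (border 'c')
j=26 s[j]='a': k: 1→0; π[26]=0 (border '')
j=27 s[j]='b': π[27]=0 (border '')
j=28 s[j]='c': π[28]=1 (border 'c')
j=29 s[j]='c': k: 1→0; π[29]=1 (border 'c')
j=30 s[j]='b': π[30]=2 (border 'cb')
j=31 s[j]='b': π[31]=3 (border 'cbb')
j=32 s[j]='a': k: 3→0; π[32]=0 (border '')
j=33 s[j]='c': π[33]=1 (border 'c')
j=34 s[j]='c': k: 1→0; π[34]=1 (border 'c')
j=35 s[j]='c': k: 1→0; π[35]=1 (border 'c')
j=36 s[j]='c': k: 1→0; π[36]=1 (border 'c')
j=37 s[j]='a': k: 1→0; π[37]=0 (border '')
j=38 s[j]='b': π[38]=0 (border '')

[0, 0, 0, 0, 0, 0, 0, 1, 0, 0, 0, 0, 1, 2, 3, 4, 0, 0, 0, 0, 1, 2, 0, 1, 1, 1, 0, 0, 1, 1, 2, 3, 0, 1, 1, 1, 1, 0, 0]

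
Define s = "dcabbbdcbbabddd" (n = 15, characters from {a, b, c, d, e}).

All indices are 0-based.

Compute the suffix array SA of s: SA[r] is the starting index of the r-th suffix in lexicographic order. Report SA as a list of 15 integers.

[2, 10, 9, 8, 3, 4, 5, 11, 1, 7, 14, 0, 6, 13, 12]

sorted suffixes:
  #0 SA[0]=2  'abbbdcbbabddd'
  #1 SA[1]=10  'abddd'
  #2 SA[2]=9  'babddd'
  #3 SA[3]=8  'bbabddd'
  #4 SA[4]=3  'bbbdcbbabddd'
  #5 SA[5]=4  'bbdcbbabddd'
  #6 SA[6]=5  'bdcbbabddd'
  #7 SA[7]=11  'bddd'
  #8 SA[8]=1  'cabbbdcbbabddd'
  #9 SA[9]=7  'cbbabddd'
  #10 SA[10]=14  'd'
  #11 SA[11]=0  'dcabbbdcbbabddd'
  #12 SA[12]=6  'dcbbabddd'
  #13 SA[13]=13  'dd'
  #14 SA[14]=12  'ddd'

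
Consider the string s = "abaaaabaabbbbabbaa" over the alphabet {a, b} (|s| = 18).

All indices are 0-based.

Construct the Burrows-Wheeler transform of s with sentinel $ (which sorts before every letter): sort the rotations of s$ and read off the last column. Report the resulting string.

aabbaab$ababaababba

rank  rotation             last
    0  $abaaaabaabbbbabbaa  a
    1  a$abaaaabaabbbbabba  a
    2  aa$abaaaabaabbbbabb  b
    3  aaaabaabbbbabbaa$ab  b
    4  aaabaabbbbabbaa$aba  a
    5  aabaabbbbabbaa$abaa  a
    6  aabbbbabbaa$abaaaab  b
    7  abaaaabaabbbbabbaa$  $
    8  abaabbbbabbaa$abaaa  a
    9  abbaa$abaaaabaabbbb  b
   10  abbbbabbaa$abaaaaba  a
   11  baa$abaaaabaabbbbab  b
   12  baaaabaabbbbabbaa$a  a
   13  baabbbbabbaa$abaaaa  a
   14  babbaa$abaaaabaabbb  b
   15  bbaa$abaaaabaabbbba  a
   16  bbabbaa$abaaaabaabb  b
   17  bbbabbaa$abaaaabaab  b
   18  bbbbabbaa$abaaaabaa  a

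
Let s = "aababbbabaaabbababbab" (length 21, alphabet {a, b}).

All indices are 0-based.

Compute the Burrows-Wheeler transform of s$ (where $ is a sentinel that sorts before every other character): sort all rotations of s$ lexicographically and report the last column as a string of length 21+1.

bb$abbbababaabbbaaabaa

rank  rotation                last
    0  $aababbbabaaabbababbab  b
    1  aaabbababbab$aababbbab  b
    2  aababbbabaaabbababbab$  $
    3  aabbababbab$aababbbaba  a
    4  ab$aababbbabaaabbababb  b
    5  abaaabbababbab$aababbb  b
    6  ababbab$aababbbabaaabb  b
    7  ababbbabaaabbababbab$a  a
    8  abbab$aababbbabaaabbab  b
    9  abbababbab$aababbbabaa  a
   10  abbbabaaabbababbab$aab  b
   11  b$aababbbabaaabbababba  a
   12  baaabbababbab$aababbba  a
   13  bab$aababbbabaaabbabab  b
   14  babaaabbababbab$aababb  b
   15  bababbab$aababbbabaaab  b
   16  babbab$aababbbabaaabba  a
   17  babbbabaaabbababbab$aa  a
   18  bbab$aababbbabaaabbaba  a
   19  bbabaaabbababbab$aabab  b
   20  bbababbab$aababbbabaaa  a
   21  bbbabaaabbababbab$aaba  a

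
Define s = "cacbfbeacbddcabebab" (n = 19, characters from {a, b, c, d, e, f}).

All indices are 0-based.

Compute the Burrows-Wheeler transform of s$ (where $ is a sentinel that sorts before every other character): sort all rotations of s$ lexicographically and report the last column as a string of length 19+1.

bbcecaecfacd$aadbbbb

rank  rotation              last
    0  $cacbfbeacbddcabebab  b
    1  ab$cacbfbeacbddcabeb  b
    2  abebab$cacbfbeacbddc  c
    3  acbddcabebab$cacbfbe  e
    4  acbfbeacbddcabebab$c  c
    5  b$cacbfbeacbddcabeba  a
    6  bab$cacbfbeacbddcabe  e
    7  bddcabebab$cacbfbeac  c
    8  beacbddcabebab$cacbf  f
    9  bebab$cacbfbeacbddca  a
   10  bfbeacbddcabebab$cac  c
   11  cabebab$cacbfbeacbdd  d
   12  cacbfbeacbddcabebab$  $
   13  cbddcabebab$cacbfbea  a
   14  cbfbeacbddcabebab$ca  a
   15  dcabebab$cacbfbeacbd  d
   16  ddcabebab$cacbfbeacb  b
   17  eacbddcabebab$cacbfb  b
   18  ebab$cacbfbeacbddcab  b
   19  fbeacbddcabebab$cacb  b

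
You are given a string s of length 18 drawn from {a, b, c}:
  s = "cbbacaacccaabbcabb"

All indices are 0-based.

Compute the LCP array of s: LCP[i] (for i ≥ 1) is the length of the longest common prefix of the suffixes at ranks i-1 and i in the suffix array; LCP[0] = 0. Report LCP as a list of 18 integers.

[0, 2, 1, 3, 1, 2, 0, 1, 1, 2, 2, 1, 0, 3, 2, 1, 1, 2]

rank→(start, suffix):
  0 → (10, 'aabbcabb')
  1 → (5, 'aacccaabbcabb')
  2 → (15, 'abb')
  3 → (11, 'abbcabb')
  4 → (3, 'acaacccaabbcabb')
  5 → (6, 'acccaabbcabb')
  6 → (17, 'b')
  7 → (2, 'bacaacccaabbcabb')
  8 → (16, 'bb')
  9 → (1, 'bbacaacccaabbcabb')
  10 → (12, 'bbcabb')
  11 → (13, 'bcabb')
  12 → (9, 'caabbcabb')
  13 → (4, 'caacccaabbcabb')
  14 → (14, 'cabb')
  15 → (0, 'cbbacaacccaabbcabb')
  16 → (8, 'ccaabbcabb')
  17 → (7, 'cccaabbcabb')

SA = [10, 5, 15, 11, 3, 6, 17, 2, 16, 1, 12, 13, 9, 4, 14, 0, 8, 7]
i: (SA[i-1],SA[i]) lcp shared
  1: (10,5) 2 'aa'
  2: (5,15) 1 'a'
  3: (15,11) 3 'abb'
  4: (11,3) 1 'a'
  5: (3,6) 2 'ac'
  6: (6,17) 0 ''
  7: (17,2) 1 'b'
  8: (2,16) 1 'b'
  9: (16,1) 2 'bb'
  10: (1,12) 2 'bb'
  11: (12,13) 1 'b'
  12: (13,9) 0 ''
  13: (9,4) 3 'caa'
  14: (4,14) 2 'ca'
  15: (14,0) 1 'c'
  16: (0,8) 1 'c'
  17: (8,7) 2 'cc'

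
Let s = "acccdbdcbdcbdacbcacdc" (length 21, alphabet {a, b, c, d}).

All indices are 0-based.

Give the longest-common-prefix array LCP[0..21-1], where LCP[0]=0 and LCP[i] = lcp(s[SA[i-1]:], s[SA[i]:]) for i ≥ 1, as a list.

[0, 2, 2, 0, 1, 2, 5, 0, 1, 1, 2, 3, 1, 2, 1, 2, 0, 1, 1, 2, 4]

rank→(start, suffix):
  0 → (13, 'acbcacdc')
  1 → (0, 'acccdbdcbdcbdacbcacdc')
  2 → (17, 'acdc')
  3 → (15, 'bcacdc')
  4 → (11, 'bdacbcacdc')
  5 → (8, 'bdcbdacbcacdc')
  6 → (5, 'bdcbdcbdacbcacdc')
  7 → (20, 'c')
  8 → (16, 'cacdc')
  9 → (14, 'cbcacdc')
  10 → (10, 'cbdacbcacdc')
  11 → (7, 'cbdcbdacbcacdc')
  12 → (1, 'cccdbdcbdcbdacbcacdc')
  13 → (2, 'ccdbdcbdcbdacbcacdc')
  14 → (3, 'cdbdcbdcbdacbcacdc')
  15 → (18, 'cdc')
  16 → (12, 'dacbcacdc')
  17 → (4, 'dbdcbdcbdacbcacdc')
  18 → (19, 'dc')
  19 → (9, 'dcbdacbcacdc')
  20 → (6, 'dcbdcbdacbcacdc')

SA = [13, 0, 17, 15, 11, 8, 5, 20, 16, 14, 10, 7, 1, 2, 3, 18, 12, 4, 19, 9, 6]
i: (SA[i-1],SA[i]) lcp shared
  1: (13,0) 2 'ac'
  2: (0,17) 2 'ac'
  3: (17,15) 0 ''
  4: (15,11) 1 'b'
  5: (11,8) 2 'bd'
  6: (8,5) 5 'bdcbd'
  7: (5,20) 0 ''
  8: (20,16) 1 'c'
  9: (16,14) 1 'c'
  10: (14,10) 2 'cb'
  11: (10,7) 3 'cbd'
  12: (7,1) 1 'c'
  13: (1,2) 2 'cc'
  14: (2,3) 1 'c'
  15: (3,18) 2 'cd'
  16: (18,12) 0 ''
  17: (12,4) 1 'd'
  18: (4,19) 1 'd'
  19: (19,9) 2 'dc'
  20: (9,6) 4 'dcbd'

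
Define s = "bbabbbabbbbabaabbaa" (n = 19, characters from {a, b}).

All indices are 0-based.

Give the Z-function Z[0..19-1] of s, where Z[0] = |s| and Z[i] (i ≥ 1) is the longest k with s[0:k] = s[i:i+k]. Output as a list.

[19, 1, 0, 2, 6, 1, 0, 2, 2, 4, 1, 0, 1, 0, 0, 3, 1, 0, 0]

Z[0]=19
i=1: outside box; Z[1]=1 extend→box=[1,2)
i=2: outside box; Z[2]=0
i=3: outside box; Z[3]=2 extend→box=[3,5)
i=4: min(r-i=1, Z[1]=1)=1; Z[4]=6 extend→box=[4,10)
i=5: min(r-i=5, Z[1]=1)=1; Z[5]=1
i=6: min(r-i=4, Z[2]=0)=0; Z[6]=0
i=7: min(r-i=3, Z[3]=2)=2; Z[7]=2
i=8: min(r-i=2, Z[4]=6)=2; Z[8]=2
i=9: min(r-i=1, Z[5]=1)=1; Z[9]=4 extend→box=[9,13)
i=10: min(r-i=3, Z[1]=1)=1; Z[10]=1
i=11: min(r-i=2, Z[2]=0)=0; Z[11]=0
i=12: min(r-i=1, Z[3]=2)=1; Z[12]=1
i=13: outside box; Z[13]=0
i=14: outside box; Z[14]=0
i=15: outside box; Z[15]=3 extend→box=[15,18)
i=16: min(r-i=2, Z[1]=1)=1; Z[16]=1
i=17: min(r-i=1, Z[2]=0)=0; Z[17]=0
i=18: outside box; Z[18]=0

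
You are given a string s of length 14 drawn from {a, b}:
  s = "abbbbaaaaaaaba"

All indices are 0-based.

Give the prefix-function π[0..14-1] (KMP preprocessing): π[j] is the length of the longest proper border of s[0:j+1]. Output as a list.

π[0] = 0
j=1 s[j]='b': π[1]=0 (border '')
j=2 s[j]='b': π[2]=0 (border '')
j=3 s[j]='b': π[3]=0 (border '')
j=4 s[j]='b': π[4]=0 (border '')
j=5 s[j]='a': π[5]=1 (border 'a')
j=6 s[j]='a': k: 1→0; π[6]=1 (border 'a')
j=7 s[j]='a': k: 1→0; π[7]=1 (border 'a')
j=8 s[j]='a': k: 1→0; π[8]=1 (border 'a')
j=9 s[j]='a': k: 1→0; π[9]=1 (border 'a')
j=10 s[j]='a': k: 1→0; π[10]=1 (border 'a')
j=11 s[j]='a': k: 1→0; π[11]=1 (border 'a')
j=12 s[j]='b': π[12]=2 (border 'ab')
j=13 s[j]='a': k: 2→0; π[13]=1 (border 'a')

[0, 0, 0, 0, 0, 1, 1, 1, 1, 1, 1, 1, 2, 1]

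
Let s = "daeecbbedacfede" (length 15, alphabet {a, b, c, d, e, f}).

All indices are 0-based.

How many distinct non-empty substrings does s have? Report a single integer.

sorted suffixes:
  #0 SA[0]=9  'acfede'
  #1 SA[1]=1  'aeecbbedacfede'
  #2 SA[2]=5  'bbedacfede'
  #3 SA[3]=6  'bedacfede'
  #4 SA[4]=4  'cbbedacfede'
  #5 SA[5]=10  'cfede'
  #6 SA[6]=8  'dacfede'
  #7 SA[7]=0  'daeecbbedacfede'
  #8 SA[8]=13  'de'
  #9 SA[9]=14  'e'
  #10 SA[10]=3  'ecbbedacfede'
  #11 SA[11]=7  'edacfede'
  #12 SA[12]=12  'ede'
  #13 SA[13]=2  'eecbbedacfede'
  #14 SA[14]=11  'fede'

SA = [9, 1, 5, 6, 4, 10, 8, 0, 13, 14, 3, 7, 12, 2, 11]
i: (SA[i-1],SA[i]) lcp shared
  1: (9,1) 1 'a'
  2: (1,5) 0 ''
  3: (5,6) 1 'b'
  4: (6,4) 0 ''
  5: (4,10) 1 'c'
  6: (10,8) 0 ''
  7: (8,0) 2 'da'
  8: (0,13) 1 'd'
  9: (13,14) 0 ''
  10: (14,3) 1 'e'
  11: (3,7) 1 'e'
  12: (7,12) 2 'ed'
  13: (12,2) 1 'e'
  14: (2,11) 0 ''

n(n+1)/2 = 15·16/2 = 120
Σ LCP = 0 + 1 + 0 + 1 + 0 + 1 + 0 + 2 + 1 + 0 + 1 + 1 + 2 + 1 + 0 = 11
distinct = 120 − 11 = 109

109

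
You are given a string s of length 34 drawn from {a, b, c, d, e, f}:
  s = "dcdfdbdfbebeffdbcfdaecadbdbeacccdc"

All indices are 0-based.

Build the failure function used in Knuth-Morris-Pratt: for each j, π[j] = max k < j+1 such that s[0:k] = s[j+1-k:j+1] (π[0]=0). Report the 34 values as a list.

π[0] = 0
j=1 s[j]='c': π[1]=0 (border '')
j=2 s[j]='d': π[2]=1 (border 'd')
j=3 s[j]='f': k: 1→0; π[3]=0 (border '')
j=4 s[j]='d': π[4]=1 (border 'd')
j=5 s[j]='b': k: 1→0; π[5]=0 (border '')
j=6 s[j]='d': π[6]=1 (border 'd')
j=7 s[j]='f': k: 1→0; π[7]=0 (border '')
j=8 s[j]='b': π[8]=0 (border '')
j=9 s[j]='e': π[9]=0 (border '')
j=10 s[j]='b': π[10]=0 (border '')
j=11 s[j]='e': π[11]=0 (border '')
j=12 s[j]='f': π[12]=0 (border '')
j=13 s[j]='f': π[13]=0 (border '')
j=14 s[j]='d': π[14]=1 (border 'd')
j=15 s[j]='b': k: 1→0; π[15]=0 (border '')
j=16 s[j]='c': π[16]=0 (border '')
j=17 s[j]='f': π[17]=0 (border '')
j=18 s[j]='d': π[18]=1 (border 'd')
j=19 s[j]='a': k: 1→0; π[19]=0 (border '')
j=20 s[j]='e': π[20]=0 (border '')
j=21 s[j]='c': π[21]=0 (border '')
j=22 s[j]='a': π[22]=0 (border '')
j=23 s[j]='d': π[23]=1 (border 'd')
j=24 s[j]='b': k: 1→0; π[24]=0 (border '')
j=25 s[j]='d': π[25]=1 (border 'd')
j=26 s[j]='b': k: 1→0; π[26]=0 (border '')
j=27 s[j]='e': π[27]=0 (border '')
j=28 s[j]='a': π[28]=0 (border '')
j=29 s[j]='c': π[29]=0 (border '')
j=30 s[j]='c': π[30]=0 (border '')
j=31 s[j]='c': π[31]=0 (border '')
j=32 s[j]='d': π[32]=1 (border 'd')
j=33 s[j]='c': π[33]=2 (border 'dc')

[0, 0, 1, 0, 1, 0, 1, 0, 0, 0, 0, 0, 0, 0, 1, 0, 0, 0, 1, 0, 0, 0, 0, 1, 0, 1, 0, 0, 0, 0, 0, 0, 1, 2]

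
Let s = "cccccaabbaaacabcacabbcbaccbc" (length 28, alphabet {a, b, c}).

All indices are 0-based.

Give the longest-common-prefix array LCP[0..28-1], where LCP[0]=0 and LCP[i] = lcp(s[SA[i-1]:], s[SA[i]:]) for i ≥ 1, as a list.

sorted suffixes:
  #0 SA[0]=9  'aaacabcacabbcbaccbc'
  #1 SA[1]=5  'aabbaaacabcacabbcbaccbc'
  #2 SA[2]=10  'aacabcacabbcbaccbc'
  #3 SA[3]=6  'abbaaacabcacabbcbaccbc'
  #4 SA[4]=18  'abbcbaccbc'
  #5 SA[5]=13  'abcacabbcbaccbc'
  #6 SA[6]=16  'acabbcbaccbc'
  #7 SA[7]=11  'acabcacabbcbaccbc'
  #8 SA[8]=23  'accbc'
  #9 SA[9]=8  'baaacabcacabbcbaccbc'
  #10 SA[10]=22  'baccbc'
  #11 SA[11]=7  'bbaaacabcacabbcbaccbc'
  #12 SA[12]=19  'bbcbaccbc'
  #13 SA[13]=26  'bc'
  #14 SA[14]=14  'bcacabbcbaccbc'
  #15 SA[15]=20  'bcbaccbc'
  #16 SA[16]=27  'c'
  #17 SA[17]=4  'caabbaaacabcacabbcbaccbc'
  #18 SA[18]=17  'cabbcbaccbc'
  #19 SA[19]=12  'cabcacabbcbaccbc'
  #20 SA[20]=15  'cacabbcbaccbc'
  #21 SA[21]=21  'cbaccbc'
  #22 SA[22]=25  'cbc'
  #23 SA[23]=3  'ccaabbaaacabcacabbcbaccbc'
  #24 SA[24]=24  'ccbc'
  #25 SA[25]=2  'cccaabbaaacabcacabbcbaccbc'
  #26 SA[26]=1  'ccccaabbaaacabcacabbcbaccbc'
  #27 SA[27]=0  'cccccaabbaaacabcacabbcbaccbc'

SA = [9, 5, 10, 6, 18, 13, 16, 11, 23, 8, 22, 7, 19, 26, 14, 20, 27, 4, 17, 12, 15, 21, 25, 3, 24, 2, 1, 0]
i: (SA[i-1],SA[i]) lcp shared
  1: (9,5) 2 'aa'
  2: (5,10) 2 'aa'
  3: (10,6) 1 'a'
  4: (6,18) 3 'abb'
  5: (18,13) 2 'ab'
  6: (13,16) 1 'a'
  7: (16,11) 4 'acab'
  8: (11,23) 2 'ac'
  9: (23,8) 0 ''
  10: (8,22) 2 'ba'
  11: (22,7) 1 'b'
  12: (7,19) 2 'bb'
  13: (19,26) 1 'b'
  14: (26,14) 2 'bc'
  15: (14,20) 2 'bc'
  16: (20,27) 0 ''
  17: (27,4) 1 'c'
  18: (4,17) 2 'ca'
  19: (17,12) 3 'cab'
  20: (12,15) 2 'ca'
  21: (15,21) 1 'c'
  22: (21,25) 2 'cb'
  23: (25,3) 1 'c'
  24: (3,24) 2 'cc'
  25: (24,2) 2 'cc'
  26: (2,1) 3 'ccc'
  27: (1,0) 4 'cccc'

[0, 2, 2, 1, 3, 2, 1, 4, 2, 0, 2, 1, 2, 1, 2, 2, 0, 1, 2, 3, 2, 1, 2, 1, 2, 2, 3, 4]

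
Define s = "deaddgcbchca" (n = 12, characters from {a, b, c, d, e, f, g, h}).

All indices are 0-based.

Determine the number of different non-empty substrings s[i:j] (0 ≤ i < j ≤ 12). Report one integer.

rank→(start, suffix):
  0 → (11, 'a')
  1 → (2, 'addgcbchca')
  2 → (7, 'bchca')
  3 → (10, 'ca')
  4 → (6, 'cbchca')
  5 → (8, 'chca')
  6 → (3, 'ddgcbchca')
  7 → (0, 'deaddgcbchca')
  8 → (4, 'dgcbchca')
  9 → (1, 'eaddgcbchca')
  10 → (5, 'gcbchca')
  11 → (9, 'hca')

SA = [11, 2, 7, 10, 6, 8, 3, 0, 4, 1, 5, 9]
i: (SA[i-1],SA[i]) lcp shared
  1: (11,2) 1 'a'
  2: (2,7) 0 ''
  3: (7,10) 0 ''
  4: (10,6) 1 'c'
  5: (6,8) 1 'c'
  6: (8,3) 0 ''
  7: (3,0) 1 'd'
  8: (0,4) 1 'd'
  9: (4,1) 0 ''
  10: (1,5) 0 ''
  11: (5,9) 0 ''

n(n+1)/2 = 12·13/2 = 78
Σ LCP = 0 + 1 + 0 + 0 + 1 + 1 + 0 + 1 + 1 + 0 + 0 + 0 = 5
distinct = 78 − 5 = 73

73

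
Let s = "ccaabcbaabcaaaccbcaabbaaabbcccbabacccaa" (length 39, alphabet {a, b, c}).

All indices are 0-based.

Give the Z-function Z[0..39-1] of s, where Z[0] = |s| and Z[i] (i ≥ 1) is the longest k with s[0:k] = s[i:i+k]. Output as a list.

Z[0]=39
i=1: outside box; Z[1]=1 extend→box=[1,2)
i=2: outside box; Z[2]=0
i=3: outside box; Z[3]=0
i=4: outside box; Z[4]=0
i=5: outside box; Z[5]=1 extend→box=[5,6)
i=6: outside box; Z[6]=0
i=7: outside box; Z[7]=0
i=8: outside box; Z[8]=0
i=9: outside box; Z[9]=0
i=10: outside box; Z[10]=1 extend→box=[10,11)
i=11: outside box; Z[11]=0
i=12: outside box; Z[12]=0
i=13: outside box; Z[13]=0
i=14: outside box; Z[14]=2 extend→box=[14,16)
i=15: min(r-i=1, Z[1]=1)=1; Z[15]=1
i=16: outside box; Z[16]=0
i=17: outside box; Z[17]=1 extend→box=[17,18)
i=18: outside box; Z[18]=0
i=19: outside box; Z[19]=0
i=20: outside box; Z[20]=0
i=21: outside box; Z[21]=0
i=22: outside box; Z[22]=0
i=23: outside box; Z[23]=0
i=24: outside box; Z[24]=0
i=25: outside box; Z[25]=0
i=26: outside box; Z[26]=0
i=27: outside box; Z[27]=2 extend→box=[27,29)
i=28: min(r-i=1, Z[1]=1)=1; Z[28]=2 extend→box=[28,30)
i=29: min(r-i=1, Z[1]=1)=1; Z[29]=1
i=30: outside box; Z[30]=0
i=31: outside box; Z[31]=0
i=32: outside box; Z[32]=0
i=33: outside box; Z[33]=0
i=34: outside box; Z[34]=2 extend→box=[34,36)
i=35: min(r-i=1, Z[1]=1)=1; Z[35]=4 extend→box=[35,39)
i=36: min(r-i=3, Z[1]=1)=1; Z[36]=1
i=37: min(r-i=2, Z[2]=0)=0; Z[37]=0
i=38: min(r-i=1, Z[3]=0)=0; Z[38]=0

[39, 1, 0, 0, 0, 1, 0, 0, 0, 0, 1, 0, 0, 0, 2, 1, 0, 1, 0, 0, 0, 0, 0, 0, 0, 0, 0, 2, 2, 1, 0, 0, 0, 0, 2, 4, 1, 0, 0]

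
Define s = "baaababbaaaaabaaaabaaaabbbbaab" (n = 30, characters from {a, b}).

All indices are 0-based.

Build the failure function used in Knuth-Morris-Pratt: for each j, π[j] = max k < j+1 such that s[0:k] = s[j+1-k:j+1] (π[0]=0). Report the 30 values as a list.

π[0] = 0
j=1 s[j]='a': π[1]=0 (border '')
j=2 s[j]='a': π[2]=0 (border '')
j=3 s[j]='a': π[3]=0 (border '')
j=4 s[j]='b': π[4]=1 (border 'b')
j=5 s[j]='a': π[5]=2 (border 'ba')
j=6 s[j]='b': k: 2→0; π[6]=1 (border 'b')
j=7 s[j]='b': k: 1→0; π[7]=1 (border 'b')
j=8 s[j]='a': π[8]=2 (border 'ba')
j=9 s[j]='a': π[9]=3 (border 'baa')
j=10 s[j]='a': π[10]=4 (border 'baaa')
j=11 s[j]='a': k: 4→0; π[11]=0 (border '')
j=12 s[j]='a': π[12]=0 (border '')
j=13 s[j]='b': π[13]=1 (border 'b')
j=14 s[j]='a': π[14]=2 (border 'ba')
j=15 s[j]='a': π[15]=3 (border 'baa')
j=16 s[j]='a': π[16]=4 (border 'baaa')
j=17 s[j]='a': k: 4→0; π[17]=0 (border '')
j=18 s[j]='b': π[18]=1 (border 'b')
j=19 s[j]='a': π[19]=2 (border 'ba')
j=20 s[j]='a': π[20]=3 (border 'baa')
j=21 s[j]='a': π[21]=4 (border 'baaa')
j=22 s[j]='a': k: 4→0; π[22]=0 (border '')
j=23 s[j]='b': π[23]=1 (border 'b')
j=24 s[j]='b': k: 1→0; π[24]=1 (border 'b')
j=25 s[j]='b': k: 1→0; π[25]=1 (border 'b')
j=26 s[j]='b': k: 1→0; π[26]=1 (border 'b')
j=27 s[j]='a': π[27]=2 (border 'ba')
j=28 s[j]='a': π[28]=3 (border 'baa')
j=29 s[j]='b': k: 3→0; π[29]=1 (border 'b')

[0, 0, 0, 0, 1, 2, 1, 1, 2, 3, 4, 0, 0, 1, 2, 3, 4, 0, 1, 2, 3, 4, 0, 1, 1, 1, 1, 2, 3, 1]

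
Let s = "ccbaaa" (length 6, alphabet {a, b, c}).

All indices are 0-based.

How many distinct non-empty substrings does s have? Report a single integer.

sorted suffixes:
  #0 SA[0]=5  'a'
  #1 SA[1]=4  'aa'
  #2 SA[2]=3  'aaa'
  #3 SA[3]=2  'baaa'
  #4 SA[4]=1  'cbaaa'
  #5 SA[5]=0  'ccbaaa'

SA = [5, 4, 3, 2, 1, 0]
[i] adj suffixes → lcp
  [1] 5/4 → 1 ('a')
  [2] 4/3 → 2 ('aa')
  [3] 3/2 → 0 ('')
  [4] 2/1 → 0 ('')
  [5] 1/0 → 1 ('c')

n(n+1)/2 = 6·7/2 = 21
Σ LCP = 0 + 1 + 2 + 0 + 0 + 1 = 4
distinct = 21 − 4 = 17

17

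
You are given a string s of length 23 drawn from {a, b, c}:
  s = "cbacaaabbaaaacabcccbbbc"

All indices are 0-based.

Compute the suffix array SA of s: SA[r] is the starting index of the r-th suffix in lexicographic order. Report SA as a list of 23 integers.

[9, 4, 10, 5, 11, 6, 14, 2, 12, 8, 1, 7, 19, 20, 21, 15, 22, 3, 13, 0, 18, 17, 16]

sorted suffixes:
  #0 SA[0]=9  'aaaacabcccbbbc'
  #1 SA[1]=4  'aaabbaaaacabcccbbbc'
  #2 SA[2]=10  'aaacabcccbbbc'
  #3 SA[3]=5  'aabbaaaacabcccbbbc'
  #4 SA[4]=11  'aacabcccbbbc'
  #5 SA[5]=6  'abbaaaacabcccbbbc'
  #6 SA[6]=14  'abcccbbbc'
  #7 SA[7]=2  'acaaabbaaaacabcccbbbc'
  #8 SA[8]=12  'acabcccbbbc'
  #9 SA[9]=8  'baaaacabcccbbbc'
  #10 SA[10]=1  'bacaaabbaaaacabcccbbbc'
  #11 SA[11]=7  'bbaaaacabcccbbbc'
  #12 SA[12]=19  'bbbc'
  #13 SA[13]=20  'bbc'
  #14 SA[14]=21  'bc'
  #15 SA[15]=15  'bcccbbbc'
  #16 SA[16]=22  'c'
  #17 SA[17]=3  'caaabbaaaacabcccbbbc'
  #18 SA[18]=13  'cabcccbbbc'
  #19 SA[19]=0  'cbacaaabbaaaacabcccbbbc'
  #20 SA[20]=18  'cbbbc'
  #21 SA[21]=17  'ccbbbc'
  #22 SA[22]=16  'cccbbbc'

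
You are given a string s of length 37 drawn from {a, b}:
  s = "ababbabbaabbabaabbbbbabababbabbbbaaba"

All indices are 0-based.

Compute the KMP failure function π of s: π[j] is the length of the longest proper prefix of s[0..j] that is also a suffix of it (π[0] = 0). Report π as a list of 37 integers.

π[0] = 0
j=1 s[j]='b': π[1]=0 (border '')
j=2 s[j]='a': π[2]=1 (border 'a')
j=3 s[j]='b': π[3]=2 (border 'ab')
j=4 s[j]='b': k: 2→0; π[4]=0 (border '')
j=5 s[j]='a': π[5]=1 (border 'a')
j=6 s[j]='b': π[6]=2 (border 'ab')
j=7 s[j]='b': k: 2→0; π[7]=0 (border '')
j=8 s[j]='a': π[8]=1 (border 'a')
j=9 s[j]='a': k: 1→0; π[9]=1 (border 'a')
j=10 s[j]='b': π[10]=2 (border 'ab')
j=11 s[j]='b': k: 2→0; π[11]=0 (border '')
j=12 s[j]='a': π[12]=1 (border 'a')
j=13 s[j]='b': π[13]=2 (border 'ab')
j=14 s[j]='a': π[14]=3 (border 'aba')
j=15 s[j]='a': k: 3→1→0; π[15]=1 (border 'a')
j=16 s[j]='b': π[16]=2 (border 'ab')
j=17 s[j]='b': k: 2→0; π[17]=0 (border '')
j=18 s[j]='b': π[18]=0 (border '')
j=19 s[j]='b': π[19]=0 (border '')
j=20 s[j]='b': π[20]=0 (border '')
j=21 s[j]='a': π[21]=1 (border 'a')
j=22 s[j]='b': π[22]=2 (border 'ab')
j=23 s[j]='a': π[23]=3 (border 'aba')
j=24 s[j]='b': π[24]=4 (border 'abab')
j=25 s[j]='a': k: 4→2; π[25]=3 (border 'aba')
j=26 s[j]='b': π[26]=4 (border 'abab')
j=27 s[j]='b': π[27]=5 (border 'ababb')
j=28 s[j]='a': π[28]=6 (border 'ababba')
j=29 s[j]='b': π[29]=7 (border 'ababbab')
j=30 s[j]='b': π[30]=8 (border 'ababbabb')
j=31 s[j]='b': k: 8→0; π[31]=0 (border '')
j=32 s[j]='b': π[32]=0 (border '')
j=33 s[j]='a': π[33]=1 (border 'a')
j=34 s[j]='a': k: 1→0; π[34]=1 (border 'a')
j=35 s[j]='b': π[35]=2 (border 'ab')
j=36 s[j]='a': π[36]=3 (border 'aba')

[0, 0, 1, 2, 0, 1, 2, 0, 1, 1, 2, 0, 1, 2, 3, 1, 2, 0, 0, 0, 0, 1, 2, 3, 4, 3, 4, 5, 6, 7, 8, 0, 0, 1, 1, 2, 3]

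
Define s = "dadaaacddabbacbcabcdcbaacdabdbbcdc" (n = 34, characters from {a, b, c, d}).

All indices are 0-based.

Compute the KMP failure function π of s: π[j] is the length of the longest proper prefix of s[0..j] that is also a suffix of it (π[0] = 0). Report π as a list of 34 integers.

[0, 0, 1, 2, 0, 0, 0, 1, 1, 2, 0, 0, 0, 0, 0, 0, 0, 0, 0, 1, 0, 0, 0, 0, 0, 1, 2, 0, 1, 0, 0, 0, 1, 0]

π[0] = 0
j=1 s[j]='a': π[1]=0 (border '')
j=2 s[j]='d': π[2]=1 (border 'd')
j=3 s[j]='a': π[3]=2 (border 'da')
j=4 s[j]='a': k: 2→0; π[4]=0 (border '')
j=5 s[j]='a': π[5]=0 (border '')
j=6 s[j]='c': π[6]=0 (border '')
j=7 s[j]='d': π[7]=1 (border 'd')
j=8 s[j]='d': k: 1→0; π[8]=1 (border 'd')
j=9 s[j]='a': π[9]=2 (border 'da')
j=10 s[j]='b': k: 2→0; π[10]=0 (border '')
j=11 s[j]='b': π[11]=0 (border '')
j=12 s[j]='a': π[12]=0 (border '')
j=13 s[j]='c': π[13]=0 (border '')
j=14 s[j]='b': π[14]=0 (border '')
j=15 s[j]='c': π[15]=0 (border '')
j=16 s[j]='a': π[16]=0 (border '')
j=17 s[j]='b': π[17]=0 (border '')
j=18 s[j]='c': π[18]=0 (border '')
j=19 s[j]='d': π[19]=1 (border 'd')
j=20 s[j]='c': k: 1→0; π[20]=0 (border '')
j=21 s[j]='b': π[21]=0 (border '')
j=22 s[j]='a': π[22]=0 (border '')
j=23 s[j]='a': π[23]=0 (border '')
j=24 s[j]='c': π[24]=0 (border '')
j=25 s[j]='d': π[25]=1 (border 'd')
j=26 s[j]='a': π[26]=2 (border 'da')
j=27 s[j]='b': k: 2→0; π[27]=0 (border '')
j=28 s[j]='d': π[28]=1 (border 'd')
j=29 s[j]='b': k: 1→0; π[29]=0 (border '')
j=30 s[j]='b': π[30]=0 (border '')
j=31 s[j]='c': π[31]=0 (border '')
j=32 s[j]='d': π[32]=1 (border 'd')
j=33 s[j]='c': k: 1→0; π[33]=0 (border '')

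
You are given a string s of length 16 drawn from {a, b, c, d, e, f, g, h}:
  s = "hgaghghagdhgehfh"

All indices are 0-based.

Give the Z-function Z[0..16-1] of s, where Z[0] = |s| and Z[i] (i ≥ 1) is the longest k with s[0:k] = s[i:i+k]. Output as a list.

[16, 0, 0, 0, 2, 0, 1, 0, 0, 0, 2, 0, 0, 1, 0, 1]

Z[0]=16
i=1: outside box; Z[1]=0
i=2: outside box; Z[2]=0
i=3: outside box; Z[3]=0
i=4: outside box; Z[4]=2 scan→box=[4,6)
i=5: min(r-i=1, Z[1]=0)=0; Z[5]=0
i=6: outside box; Z[6]=1 scan→box=[6,7)
i=7: outside box; Z[7]=0
i=8: outside box; Z[8]=0
i=9: outside box; Z[9]=0
i=10: outside box; Z[10]=2 scan→box=[10,12)
i=11: min(r-i=1, Z[1]=0)=0; Z[11]=0
i=12: outside box; Z[12]=0
i=13: outside box; Z[13]=1 scan→box=[13,14)
i=14: outside box; Z[14]=0
i=15: outside box; Z[15]=1 scan→box=[15,16)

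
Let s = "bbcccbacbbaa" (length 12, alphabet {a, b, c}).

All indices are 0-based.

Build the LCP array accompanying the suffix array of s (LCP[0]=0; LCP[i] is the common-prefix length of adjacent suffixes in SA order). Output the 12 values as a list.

[0, 1, 1, 0, 2, 1, 2, 1, 0, 2, 1, 2]

rank | idx | suffix
   0 |  11 | a
   1 |  10 | aa
   2 |   6 | acbbaa
   3 |   9 | baa
   4 |   5 | bacbbaa
   5 |   8 | bbaa
   6 |   0 | bbcccbacbbaa
   7 |   1 | bcccbacbbaa
   8 |   4 | cbacbbaa
   9 |   7 | cbbaa
  10 |   3 | ccbacbbaa
  11 |   2 | cccbacbbaa

SA = [11, 10, 6, 9, 5, 8, 0, 1, 4, 7, 3, 2]
i: (SA[i-1],SA[i]) lcp shared
  1: (11,10) 1 'a'
  2: (10,6) 1 'a'
  3: (6,9) 0 ''
  4: (9,5) 2 'ba'
  5: (5,8) 1 'b'
  6: (8,0) 2 'bb'
  7: (0,1) 1 'b'
  8: (1,4) 0 ''
  9: (4,7) 2 'cb'
  10: (7,3) 1 'c'
  11: (3,2) 2 'cc'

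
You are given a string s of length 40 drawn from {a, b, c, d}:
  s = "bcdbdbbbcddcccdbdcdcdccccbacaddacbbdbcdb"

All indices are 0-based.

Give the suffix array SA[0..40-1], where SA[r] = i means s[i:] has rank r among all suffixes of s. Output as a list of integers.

[26, 31, 28, 39, 25, 5, 6, 33, 36, 0, 7, 3, 34, 15, 27, 24, 32, 23, 22, 21, 11, 12, 37, 1, 13, 19, 17, 8, 30, 38, 4, 35, 2, 14, 20, 10, 18, 16, 29, 9]

sorted suffixes:
  #0 SA[0]=26  'acaddacbbdbcdb'
  #1 SA[1]=31  'acbbdbcdb'
  #2 SA[2]=28  'addacbbdbcdb'
  #3 SA[3]=39  'b'
  #4 SA[4]=25  'bacaddacbbdbcdb'
  #5 SA[5]=5  'bbbcddcccdbdcdcdccccbacaddacbbdbcdb'
  #6 SA[6]=6  'bbcddcccdbdcdcdccccbacaddacbbdbcdb'
  #7 SA[7]=33  'bbdbcdb'
  #8 SA[8]=36  'bcdb'
  #9 SA[9]=0  'bcdbdbbbcddcccdbdcdcdccccbacaddacbbdbcdb'
  #10 SA[10]=7  'bcddcccdbdcdcdccccbacaddacbbdbcdb'
  #11 SA[11]=3  'bdbbbcddcccdbdcdcdccccbacaddacbbdbcdb'
  #12 SA[12]=34  'bdbcdb'
  #13 SA[13]=15  'bdcdcdccccbacaddacbbdbcdb'
  #14 SA[14]=27  'caddacbbdbcdb'
  #15 SA[15]=24  'cbacaddacbbdbcdb'
  #16 SA[16]=32  'cbbdbcdb'
  #17 SA[17]=23  'ccbacaddacbbdbcdb'
  #18 SA[18]=22  'cccbacaddacbbdbcdb'
  #19 SA[19]=21  'ccccbacaddacbbdbcdb'
  #20 SA[20]=11  'cccdbdcdcdccccbacaddacbbdbcdb'
  #21 SA[21]=12  'ccdbdcdcdccccbacaddacbbdbcdb'
  #22 SA[22]=37  'cdb'
  #23 SA[23]=1  'cdbdbbbcddcccdbdcdcdccccbacaddacbbdbcdb'
  #24 SA[24]=13  'cdbdcdcdccccbacaddacbbdbcdb'
  #25 SA[25]=19  'cdccccbacaddacbbdbcdb'
  #26 SA[26]=17  'cdcdccccbacaddacbbdbcdb'
  #27 SA[27]=8  'cddcccdbdcdcdccccbacaddacbbdbcdb'
  #28 SA[28]=30  'dacbbdbcdb'
  #29 SA[29]=38  'db'
  #30 SA[30]=4  'dbbbcddcccdbdcdcdccccbacaddacbbdbcdb'
  #31 SA[31]=35  'dbcdb'
  #32 SA[32]=2  'dbdbbbcddcccdbdcdcdccccbacaddacbbdbcdb'
  #33 SA[33]=14  'dbdcdcdccccbacaddacbbdbcdb'
  #34 SA[34]=20  'dccccbacaddacbbdbcdb'
  #35 SA[35]=10  'dcccdbdcdcdccccbacaddacbbdbcdb'
  #36 SA[36]=18  'dcdccccbacaddacbbdbcdb'
  #37 SA[37]=16  'dcdcdccccbacaddacbbdbcdb'
  #38 SA[38]=29  'ddacbbdbcdb'
  #39 SA[39]=9  'ddcccdbdcdcdccccbacaddacbbdbcdb'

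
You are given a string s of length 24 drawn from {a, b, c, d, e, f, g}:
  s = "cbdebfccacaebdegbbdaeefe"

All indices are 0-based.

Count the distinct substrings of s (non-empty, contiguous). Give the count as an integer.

rank | idx | suffix
   0 |   8 | acaebdegbbdaeefe
   1 |  10 | aebdegbbdaeefe
   2 |  19 | aeefe
   3 |  16 | bbdaeefe
   4 |  17 | bdaeefe
   5 |   1 | bdebfccacaebdegbbdaeefe
   6 |  12 | bdegbbdaeefe
   7 |   4 | bfccacaebdegbbdaeefe
   8 |   7 | cacaebdegbbdaeefe
   9 |   9 | caebdegbbdaeefe
  10 |   0 | cbdebfccacaebdegbbdaeefe
  11 |   6 | ccacaebdegbbdaeefe
  12 |  18 | daeefe
  13 |   2 | debfccacaebdegbbdaeefe
  14 |  13 | degbbdaeefe
  15 |  23 | e
  16 |  11 | ebdegbbdaeefe
  17 |   3 | ebfccacaebdegbbdaeefe
  18 |  20 | eefe
  19 |  21 | efe
  20 |  14 | egbbdaeefe
  21 |   5 | fccacaebdegbbdaeefe
  22 |  22 | fe
  23 |  15 | gbbdaeefe

SA = [8, 10, 19, 16, 17, 1, 12, 4, 7, 9, 0, 6, 18, 2, 13, 23, 11, 3, 20, 21, 14, 5, 22, 15]
[i] adj suffixes → lcp
  [1] 8/10 → 1 ('a')
  [2] 10/19 → 2 ('ae')
  [3] 19/16 → 0 ('')
  [4] 16/17 → 1 ('b')
  [5] 17/1 → 2 ('bd')
  [6] 1/12 → 3 ('bde')
  [7] 12/4 → 1 ('b')
  [8] 4/7 → 0 ('')
  [9] 7/9 → 2 ('ca')
  [10] 9/0 → 1 ('c')
  [11] 0/6 → 1 ('c')
  [12] 6/18 → 0 ('')
  [13] 18/2 → 1 ('d')
  [14] 2/13 → 2 ('de')
  [15] 13/23 → 0 ('')
  [16] 23/11 → 1 ('e')
  [17] 11/3 → 2 ('eb')
  [18] 3/20 → 1 ('e')
  [19] 20/21 → 1 ('e')
  [20] 21/14 → 1 ('e')
  [21] 14/5 → 0 ('')
  [22] 5/22 → 1 ('f')
  [23] 22/15 → 0 ('')

n(n+1)/2 = 24·25/2 = 300
Σ LCP = 0 + 1 + 2 + 0 + 1 + 2 + 3 + 1 + 0 + 2 + 1 + 1 + 0 + 1 + 2 + 0 + 1 + 2 + 1 + 1 + 1 + 0 + 1 + 0 = 24
distinct = 300 − 24 = 276

276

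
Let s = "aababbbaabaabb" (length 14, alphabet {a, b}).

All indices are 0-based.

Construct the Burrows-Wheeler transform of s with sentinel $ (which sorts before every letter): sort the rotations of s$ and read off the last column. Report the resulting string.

bb$baaabbbaaaba

rank  rotation         last
    0  $aababbbaabaabb  b
    1  aabaabb$aababbb  b
    2  aababbbaabaabb$  $
    3  aabb$aababbbaab  b
    4  abaabb$aababbba  a
    5  ababbbaabaabb$a  a
    6  abb$aababbbaaba  a
    7  abbbaabaabb$aab  b
    8  b$aababbbaabaab  b
    9  baabaabb$aababb  b
   10  baabb$aababbbaa  a
   11  babbbaabaabb$aa  a
   12  bb$aababbbaabaa  a
   13  bbaabaabb$aabab  b
   14  bbbaabaabb$aaba  a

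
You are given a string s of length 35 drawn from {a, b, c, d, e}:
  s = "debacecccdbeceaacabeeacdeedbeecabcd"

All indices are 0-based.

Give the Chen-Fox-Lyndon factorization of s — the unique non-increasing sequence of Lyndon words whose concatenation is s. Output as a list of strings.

["de", "b", "acecccdbece", "aacabeeacdeedbeecabcd"]

emit factor 1: 'de' (i=0, period=2)
emit factor 2: 'b' (i=2, period=1)
emit factor 3: 'acecccdbece' (i=3, period=11)
emit factor 4: 'aacabeeacdeedbeecabcd' (i=14, period=21)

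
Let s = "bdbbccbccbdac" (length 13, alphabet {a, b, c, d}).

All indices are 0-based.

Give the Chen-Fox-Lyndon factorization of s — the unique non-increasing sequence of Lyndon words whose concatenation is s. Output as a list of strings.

["bd", "bbccbccbd", "ac"]

emit factor 1: 'bd' (i=0, period=2)
emit factor 2: 'bbccbccbd' (i=2, period=9)
emit factor 3: 'ac' (i=11, period=2)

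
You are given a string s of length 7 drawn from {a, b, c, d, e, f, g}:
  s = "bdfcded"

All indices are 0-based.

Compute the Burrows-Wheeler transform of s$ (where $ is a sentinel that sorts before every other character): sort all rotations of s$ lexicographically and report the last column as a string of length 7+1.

rank  rotation  last
    0  $bdfcded  d
    1  bdfcded$  $
    2  cded$bdf  f
    3  d$bdfcde  e
    4  ded$bdfc  c
    5  dfcded$b  b
    6  ed$bdfcd  d
    7  fcded$bd  d

d$fecbdd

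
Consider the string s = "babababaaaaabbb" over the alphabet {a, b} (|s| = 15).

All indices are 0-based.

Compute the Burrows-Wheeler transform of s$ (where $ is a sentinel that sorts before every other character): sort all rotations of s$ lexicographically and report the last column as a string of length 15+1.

rank  rotation          last
    0  $babababaaaaabbb  b
    1  aaaaabbb$bababab  b
    2  aaaabbb$babababa  a
    3  aaabbb$babababaa  a
    4  aabbb$babababaaa  a
    5  abaaaaabbb$babab  b
    6  ababaaaaabbb$bab  b
    7  abababaaaaabbb$b  b
    8  abbb$babababaaaa  a
    9  b$babababaaaaabb  b
   10  baaaaabbb$bababa  a
   11  babaaaaabbb$baba  a
   12  bababaaaaabbb$ba  a
   13  babababaaaaabbb$  $
   14  bb$babababaaaaab  b
   15  bbb$babababaaaaa  a

bbaaabbbabaaa$ba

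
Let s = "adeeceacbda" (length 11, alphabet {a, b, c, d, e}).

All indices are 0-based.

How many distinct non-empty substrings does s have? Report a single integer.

60

rank→(start, suffix):
  0 → (10, 'a')
  1 → (6, 'acbda')
  2 → (0, 'adeeceacbda')
  3 → (8, 'bda')
  4 → (7, 'cbda')
  5 → (4, 'ceacbda')
  6 → (9, 'da')
  7 → (1, 'deeceacbda')
  8 → (5, 'eacbda')
  9 → (3, 'eceacbda')
  10 → (2, 'eeceacbda')

SA = [10, 6, 0, 8, 7, 4, 9, 1, 5, 3, 2]
i: (SA[i-1],SA[i]) lcp shared
  1: (10,6) 1 'a'
  2: (6,0) 1 'a'
  3: (0,8) 0 ''
  4: (8,7) 0 ''
  5: (7,4) 1 'c'
  6: (4,9) 0 ''
  7: (9,1) 1 'd'
  8: (1,5) 0 ''
  9: (5,3) 1 'e'
  10: (3,2) 1 'e'

n(n+1)/2 = 11·12/2 = 66
Σ LCP = 0 + 1 + 1 + 0 + 0 + 1 + 0 + 1 + 0 + 1 + 1 = 6
distinct = 66 − 6 = 60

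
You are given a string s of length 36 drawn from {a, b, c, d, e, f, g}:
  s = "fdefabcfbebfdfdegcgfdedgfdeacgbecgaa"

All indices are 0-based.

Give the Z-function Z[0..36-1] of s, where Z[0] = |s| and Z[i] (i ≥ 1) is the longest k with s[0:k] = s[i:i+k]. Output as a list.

Z[0]=36
i=1: fresh scan; Z[1]=0
i=2: fresh scan; Z[2]=0
i=3: fresh scan; Z[3]=1 grow→box=[3,4)
i=4: fresh scan; Z[4]=0
i=5: fresh scan; Z[5]=0
i=6: fresh scan; Z[6]=0
i=7: fresh scan; Z[7]=1 grow→box=[7,8)
i=8: fresh scan; Z[8]=0
i=9: fresh scan; Z[9]=0
i=10: fresh scan; Z[10]=0
i=11: fresh scan; Z[11]=2 grow→box=[11,13)
i=12: min(r-i=1, Z[1]=0)=0; Z[12]=0
i=13: fresh scan; Z[13]=3 grow→box=[13,16)
i=14: min(r-i=2, Z[1]=0)=0; Z[14]=0
i=15: min(r-i=1, Z[2]=0)=0; Z[15]=0
i=16: fresh scan; Z[16]=0
i=17: fresh scan; Z[17]=0
i=18: fresh scan; Z[18]=0
i=19: fresh scan; Z[19]=3 grow→box=[19,22)
i=20: min(r-i=2, Z[1]=0)=0; Z[20]=0
i=21: min(r-i=1, Z[2]=0)=0; Z[21]=0
i=22: fresh scan; Z[22]=0
i=23: fresh scan; Z[23]=0
i=24: fresh scan; Z[24]=3 grow→box=[24,27)
i=25: min(r-i=2, Z[1]=0)=0; Z[25]=0
i=26: min(r-i=1, Z[2]=0)=0; Z[26]=0
i=27: fresh scan; Z[27]=0
i=28: fresh scan; Z[28]=0
i=29: fresh scan; Z[29]=0
i=30: fresh scan; Z[30]=0
i=31: fresh scan; Z[31]=0
i=32: fresh scan; Z[32]=0
i=33: fresh scan; Z[33]=0
i=34: fresh scan; Z[34]=0
i=35: fresh scan; Z[35]=0

[36, 0, 0, 1, 0, 0, 0, 1, 0, 0, 0, 2, 0, 3, 0, 0, 0, 0, 0, 3, 0, 0, 0, 0, 3, 0, 0, 0, 0, 0, 0, 0, 0, 0, 0, 0]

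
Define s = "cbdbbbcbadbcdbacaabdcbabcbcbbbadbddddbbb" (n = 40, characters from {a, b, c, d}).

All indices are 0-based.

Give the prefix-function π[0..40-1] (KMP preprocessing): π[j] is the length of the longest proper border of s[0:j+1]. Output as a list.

π[0] = 0
j=1 s[j]='b': π[1]=0 (border '')
j=2 s[j]='d': π[2]=0 (border '')
j=3 s[j]='b': π[3]=0 (border '')
j=4 s[j]='b': π[4]=0 (border '')
j=5 s[j]='b': π[5]=0 (border '')
j=6 s[j]='c': π[6]=1 (border 'c')
j=7 s[j]='b': π[7]=2 (border 'cb')
j=8 s[j]='a': k: 2→0; π[8]=0 (border '')
j=9 s[j]='d': π[9]=0 (border '')
j=10 s[j]='b': π[10]=0 (border '')
j=11 s[j]='c': π[11]=1 (border 'c')
j=12 s[j]='d': k: 1→0; π[12]=0 (border '')
j=13 s[j]='b': π[13]=0 (border '')
j=14 s[j]='a': π[14]=0 (border '')
j=15 s[j]='c': π[15]=1 (border 'c')
j=16 s[j]='a': k: 1→0; π[16]=0 (border '')
j=17 s[j]='a': π[17]=0 (border '')
j=18 s[j]='b': π[18]=0 (border '')
j=19 s[j]='d': π[19]=0 (border '')
j=20 s[j]='c': π[20]=1 (border 'c')
j=21 s[j]='b': π[21]=2 (border 'cb')
j=22 s[j]='a': k: 2→0; π[22]=0 (border '')
j=23 s[j]='b': π[23]=0 (border '')
j=24 s[j]='c': π[24]=1 (border 'c')
j=25 s[j]='b': π[25]=2 (border 'cb')
j=26 s[j]='c': k: 2→0; π[26]=1 (border 'c')
j=27 s[j]='b': π[27]=2 (border 'cb')
j=28 s[j]='b': k: 2→0; π[28]=0 (border '')
j=29 s[j]='b': π[29]=0 (border '')
j=30 s[j]='a': π[30]=0 (border '')
j=31 s[j]='d': π[31]=0 (border '')
j=32 s[j]='b': π[32]=0 (border '')
j=33 s[j]='d': π[33]=0 (border '')
j=34 s[j]='d': π[34]=0 (border '')
j=35 s[j]='d': π[35]=0 (border '')
j=36 s[j]='d': π[36]=0 (border '')
j=37 s[j]='b': π[37]=0 (border '')
j=38 s[j]='b': π[38]=0 (border '')
j=39 s[j]='b': π[39]=0 (border '')

[0, 0, 0, 0, 0, 0, 1, 2, 0, 0, 0, 1, 0, 0, 0, 1, 0, 0, 0, 0, 1, 2, 0, 0, 1, 2, 1, 2, 0, 0, 0, 0, 0, 0, 0, 0, 0, 0, 0, 0]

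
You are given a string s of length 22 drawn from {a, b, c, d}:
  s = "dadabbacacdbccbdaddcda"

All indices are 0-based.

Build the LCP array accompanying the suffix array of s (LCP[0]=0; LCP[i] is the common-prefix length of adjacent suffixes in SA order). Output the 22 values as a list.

rank | idx | suffix
   0 |  21 | a
   1 |   3 | abbacacdbccbdaddcda
   2 |   6 | acacdbccbdaddcda
   3 |   8 | acdbccbdaddcda
   4 |   1 | adabbacacdbccbdaddcda
   5 |  16 | addcda
   6 |   5 | bacacdbccbdaddcda
   7 |   4 | bbacacdbccbdaddcda
   8 |  11 | bccbdaddcda
   9 |  14 | bdaddcda
  10 |   7 | cacdbccbdaddcda
  11 |  13 | cbdaddcda
  12 |  12 | ccbdaddcda
  13 |  19 | cda
  14 |   9 | cdbccbdaddcda
  15 |  20 | da
  16 |   2 | dabbacacdbccbdaddcda
  17 |   0 | dadabbacacdbccbdaddcda
  18 |  15 | daddcda
  19 |  10 | dbccbdaddcda
  20 |  18 | dcda
  21 |  17 | ddcda

SA = [21, 3, 6, 8, 1, 16, 5, 4, 11, 14, 7, 13, 12, 19, 9, 20, 2, 0, 15, 10, 18, 17]
rank  pair      lcp
   1  s[21:],s[3:]  1  'a'
   2  s[3:],s[6:]  1  'a'
   3  s[6:],s[8:]  2  'ac'
   4  s[8:],s[1:]  1  'a'
   5  s[1:],s[16:]  2  'ad'
   6  s[16:],s[5:]  0  ''
   7  s[5:],s[4:]  1  'b'
   8  s[4:],s[11:]  1  'b'
   9  s[11:],s[14:]  1  'b'
  10  s[14:],s[7:]  0  ''
  11  s[7:],s[13:]  1  'c'
  12  s[13:],s[12:]  1  'c'
  13  s[12:],s[19:]  1  'c'
  14  s[19:],s[9:]  2  'cd'
  15  s[9:],s[20:]  0  ''
  16  s[20:],s[2:]  2  'da'
  17  s[2:],s[0:]  2  'da'
  18  s[0:],s[15:]  3  'dad'
  19  s[15:],s[10:]  1  'd'
  20  s[10:],s[18:]  1  'd'
  21  s[18:],s[17:]  1  'd'

[0, 1, 1, 2, 1, 2, 0, 1, 1, 1, 0, 1, 1, 1, 2, 0, 2, 2, 3, 1, 1, 1]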